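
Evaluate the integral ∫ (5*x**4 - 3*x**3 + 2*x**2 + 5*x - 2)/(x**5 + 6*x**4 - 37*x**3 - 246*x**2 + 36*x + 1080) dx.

1483*log(x - 6)/1188 - 9*log(x - 2)/140 + 487*log(x + 3)/270 - 3523*log(x + 5)/154 + 224*log(x + 6)/9 + C

Factor the denominator: (x - 6)*(x - 2)*(x + 3)*(x + 5)*(x + 6).
Partial-fraction decomposition: 224/(9*(x + 6)) - 3523/(154*(x + 5)) + 487/(270*(x + 3)) - 9/(140*(x - 2)) + 1483/(1188*(x - 6)).
Integrate each term: A/(x−a) contributes A·log|x−a|.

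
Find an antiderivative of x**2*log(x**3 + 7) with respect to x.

Let u = x**3 + 7, so du = (3*x**2) dx.
The integral becomes (1/3)·∫ log(u) du; integrate by parts with u′=log(u), dv′=du.

x**3*log(x**3 + 7)/3 - x**3/3 + 7*log(x**3 + 7)/3 + C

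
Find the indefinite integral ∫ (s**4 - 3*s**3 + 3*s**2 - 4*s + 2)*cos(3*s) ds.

s**4*sin(3*s)/3 - s**3*sin(3*s) + 4*s**3*cos(3*s)/9 + 5*s**2*sin(3*s)/9 - s**2*cos(3*s) - 2*s*sin(3*s)/3 + 10*s*cos(3*s)/27 + 44*sin(3*s)/81 - 2*cos(3*s)/9 + C

Use integration by parts with u = s**4 - 3*s**3 + 3*s**2 - 4*s + 2, dv = cos(3*s) ds, so v = sin(3*s)/3.
Apply parts 4 times (tabular method): alternate signs, differentiate u down to 0, integrate dv up.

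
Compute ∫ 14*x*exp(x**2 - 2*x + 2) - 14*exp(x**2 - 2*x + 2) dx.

7*exp(x**2 - 2*x + 2) + C

Let u = x**2 - 2*x + 2, so du = (2*x - 2) dx.
Rewriting, the integral becomes 7·∫ e^u du = 7·e^u.
Substituting back, u = x**2 - 2*x + 2.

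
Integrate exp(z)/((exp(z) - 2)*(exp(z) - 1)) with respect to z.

Let u = e^z, du = e^z dz.
The integral becomes ∫ du/((u-2)(u-1)); decompose into partial fractions.

log(exp(z) - 2) - log(exp(z) - 1) + C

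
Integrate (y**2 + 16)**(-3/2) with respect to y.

y/(16*sqrt(y**2 + 16)) + C

Substitute y = 4·tan(θ), so dy = 4·sec(θ)^2 dθ and the radical becomes sqrt(y**2 + 16) = 4·sec(θ) by the Pythagorean identity.
Integrate the resulting trig expression in θ, then back-substitute tan(θ) = y/4, sec(θ) = sqrt(y**2 + 16)/4 (absorbing any constant into C).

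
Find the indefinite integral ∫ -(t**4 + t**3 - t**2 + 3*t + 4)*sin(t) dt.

t**4*cos(t) - 4*t**3*sin(t) + t**3*cos(t) - 3*t**2*sin(t) - 13*t**2*cos(t) + 26*t*sin(t) - 3*t*cos(t) + 3*sin(t) + 30*cos(t) + C

Use integration by parts with u = t**4 + t**3 - t**2 + 3*t + 4, dv = -sin(t) dt, so v = cos(t).
Apply parts 4 times (tabular method): alternate signs, differentiate u down to 0, integrate dv up.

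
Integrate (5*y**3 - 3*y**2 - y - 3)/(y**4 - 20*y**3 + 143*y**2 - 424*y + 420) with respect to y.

779*log(y - 7)/5 - 963*log(y - 6)/4 + 271*log(y - 5)/3 - 23*log(y - 2)/60 + C

Factor the denominator: (y - 7)*(y - 6)*(y - 5)*(y - 2).
Partial-fraction decomposition: -23/(60*(y - 2)) + 271/(3*(y - 5)) - 963/(4*(y - 6)) + 779/(5*(y - 7)).
Integrate each term: A/(y−a) contributes A·log|y−a|.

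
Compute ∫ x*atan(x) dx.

x**2*atan(x)/2 - x/2 + atan(x)/2 + C

Use integration by parts with u = arctan(x), dv = x dx.
Then du = 1/(x**2 + 1) dx.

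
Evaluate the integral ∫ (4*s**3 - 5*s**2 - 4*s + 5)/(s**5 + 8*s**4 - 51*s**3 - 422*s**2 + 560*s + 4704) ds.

133*log(s - 6)/676 - 15*log(s - 4)/176 - 7*log(s + 4)/16 + 606*log(s + 7)/1859 - 48/(13*s + 91) + C

Factor the denominator: (s - 6)*(s - 4)*(s + 4)*(s + 7)**2.
Partial-fraction decomposition: 606/(1859*(s + 7)) + 48/(13*(s + 7)**2) - 7/(16*(s + 4)) - 15/(176*(s - 4)) + 133/(676*(s - 6)).
Integrate each term; A/(s−a) gives A·log|s−a|; A/(s−a)² gives −A/(s−a).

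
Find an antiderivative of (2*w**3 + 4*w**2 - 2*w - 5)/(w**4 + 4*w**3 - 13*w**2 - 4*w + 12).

23*log(w - 2)/24 + log(w - 1)/14 - log(w + 1)/30 + 281*log(w + 6)/280 + C

Factor the denominator: (w - 2)*(w - 1)*(w + 1)*(w + 6).
Partial-fraction decomposition: 281/(280*(w + 6)) - 1/(30*(w + 1)) + 1/(14*(w - 1)) + 23/(24*(w - 2)).
Integrate each term: A/(w−a) contributes A·log|w−a|.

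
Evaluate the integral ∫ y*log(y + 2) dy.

Use integration by parts with u = log(y + 2), dv = y dy.
Then du = 1/(y + 2) dy and v = y**2/2.

y**2*log(y + 2)/2 - y**2/4 + y - 2*log(y + 2) + C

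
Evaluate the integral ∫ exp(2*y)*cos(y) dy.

exp(2*y)*sin(y)/5 + 2*exp(2*y)*cos(y)/5 + C

Let I denote the integral. Integrate by parts with u = cos(y), dv = exp(2*y) dy, so v = exp(2*y)/2: I = exp(2*y)*cos(y)/2 + (1/2)·∫ exp(2*y)*sin(y) dy.
Apply parts again with u = sin(y), dv = exp(2*y) dy: ∫ exp(2*y)*sin(y) dy = exp(2*y)*sin(y)/2 − (1/2)·I. Substituting back brings back I: I = exp(2*y)*sin(y)/4 + exp(2*y)*cos(y)/2 − (1/4)·I.
Solving for I: (1 + 1/4)·I equals the remaining terms, so I = (4/5)·(exp(2*y)*sin(y)/4 + exp(2*y)*cos(y)/2).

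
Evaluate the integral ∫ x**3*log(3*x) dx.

Use integration by parts with u = log(3*x), dv = x**3 dx.
Then du = 1/x dx and v = x**4/4.

x**4*(log(x) + log(3))/4 - x**4/16 + C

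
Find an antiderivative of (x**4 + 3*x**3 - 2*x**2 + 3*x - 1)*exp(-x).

(-x**4 - 7*x**3 - 19*x**2 - 41*x - 40)*exp(-x) + C

Use integration by parts with u = x**4 + 3*x**3 - 2*x**2 + 3*x - 1, dv = exp(-x) dx, so v = -exp(-x).
Apply parts 4 times (tabular method): alternate signs, differentiate u down to 0, integrate dv up.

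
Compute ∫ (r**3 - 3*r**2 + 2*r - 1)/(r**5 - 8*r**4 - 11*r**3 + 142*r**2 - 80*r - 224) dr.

19*log(r - 7)/120 - 23*log(r - 4)/240 - log(r - 2)/180 + 7*log(r + 1)/360 - 11*log(r + 4)/144 + C

Factor the denominator: (r - 7)*(r - 4)*(r - 2)*(r + 1)*(r + 4).
Partial-fraction decomposition: -11/(144*(r + 4)) + 7/(360*(r + 1)) - 1/(180*(r - 2)) - 23/(240*(r - 4)) + 19/(120*(r - 7)).
Integrate each term: A/(r−a) contributes A·log|r−a|.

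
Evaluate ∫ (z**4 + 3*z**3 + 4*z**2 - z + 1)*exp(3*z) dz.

(27*z**4 + 45*z**3 + 63*z**2 - 69*z + 50)*exp(3*z)/81 + C

Use integration by parts with u = z**4 + 3*z**3 + 4*z**2 - z + 1, dv = exp(3*z) dz, so v = exp(3*z)/3.
Apply parts 4 times (tabular method): alternate signs, differentiate u down to 0, integrate dv up.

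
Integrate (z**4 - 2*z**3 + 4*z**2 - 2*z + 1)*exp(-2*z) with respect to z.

Use integration by parts with u = z**4 - 2*z**3 + 4*z**2 - 2*z + 1, dv = exp(-2*z) dz, so v = -exp(-2*z)/2.
Apply parts 4 times (tabular method): alternate signs, differentiate u down to 0, integrate dv up.

(-z**4 - 4*z**2 - 2*z - 2)*exp(-2*z)/2 + C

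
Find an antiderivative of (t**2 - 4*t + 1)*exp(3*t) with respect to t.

(9*t**2 - 42*t + 23)*exp(3*t)/27 + C

Use integration by parts with u = t**2 - 4*t + 1, dv = exp(3*t) dt, so v = exp(3*t)/3.
Apply parts 2 times (tabular method): alternate signs, differentiate u down to 0, integrate dv up.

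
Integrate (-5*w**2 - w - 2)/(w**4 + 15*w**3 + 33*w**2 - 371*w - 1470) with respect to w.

-log(w - 5)/12 + 16*log(w + 6) - 191*log(w + 7)/12 + 20/(w + 7) + C

Factor the denominator: (w - 5)*(w + 6)*(w + 7)**2.
Partial-fraction decomposition: -191/(12*(w + 7)) - 20/(w + 7)**2 + 16/(w + 6) - 1/(12*(w - 5)).
Integrate each term; A/(w−a) gives A·log|w−a|; A/(w−a)² gives −A/(w−a).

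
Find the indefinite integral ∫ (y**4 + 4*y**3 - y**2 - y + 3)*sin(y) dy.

Use integration by parts with u = y**4 + 4*y**3 - y**2 - y + 3, dv = sin(y) dy, so v = -cos(y).
Apply parts 4 times (tabular method): alternate signs, differentiate u down to 0, integrate dv up.

-y**4*cos(y) + 4*y**3*sin(y) - 4*y**3*cos(y) + 12*y**2*sin(y) + 13*y**2*cos(y) - 26*y*sin(y) + 25*y*cos(y) - 25*sin(y) - 29*cos(y) + C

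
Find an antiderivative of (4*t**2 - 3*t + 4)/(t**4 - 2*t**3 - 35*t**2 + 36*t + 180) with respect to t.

65*log(t - 6)/132 - 31*log(t - 3)/120 + 13*log(t + 2)/60 - 119*log(t + 5)/264 + C

Factor the denominator: (t - 6)*(t - 3)*(t + 2)*(t + 5).
Partial-fraction decomposition: -119/(264*(t + 5)) + 13/(60*(t + 2)) - 31/(120*(t - 3)) + 65/(132*(t - 6)).
Integrate each term: A/(t−a) contributes A·log|t−a|.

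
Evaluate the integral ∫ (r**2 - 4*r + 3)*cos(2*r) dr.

r**2*sin(2*r)/2 - 2*r*sin(2*r) + r*cos(2*r)/2 + 5*sin(2*r)/4 - cos(2*r) + C

Use integration by parts with u = r**2 - 4*r + 3, dv = cos(2*r) dr, so v = sin(2*r)/2.
Apply parts 2 times (tabular method): alternate signs, differentiate u down to 0, integrate dv up.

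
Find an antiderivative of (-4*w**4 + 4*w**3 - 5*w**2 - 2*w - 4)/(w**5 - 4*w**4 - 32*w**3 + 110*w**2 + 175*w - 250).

Factor the denominator: (w - 5)**2*(w - 1)*(w + 2)*(w + 5).
Partial-fraction decomposition: -3119/(1800*(w + 5)) + 116/(441*(w + 2)) - 11/(288*(w - 1)) - 97689/(39200*(w - 5)) - 2139/(280*(w - 5)**2).
Integrate each term; A/(w−a) gives A·log|w−a|; A/(w−a)² gives −A/(w−a).

-97689*log(w - 5)/39200 - 11*log(w - 1)/288 + 116*log(w + 2)/441 - 3119*log(w + 5)/1800 + 2139/(280*w - 1400) + C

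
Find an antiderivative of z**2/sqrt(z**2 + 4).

Substitute z = 2·tan(θ), so dz = 2·sec(θ)^2 dθ and the radical becomes sqrt(z**2 + 4) = 2·sec(θ) by the Pythagorean identity.
Integrate the resulting trig expression in θ, then back-substitute tan(θ) = z/2, sec(θ) = sqrt(z**2 + 4)/2 (absorbing any constant into C).

z*sqrt(z**2 + 4)/2 - 2*log(z + sqrt(z**2 + 4)) + C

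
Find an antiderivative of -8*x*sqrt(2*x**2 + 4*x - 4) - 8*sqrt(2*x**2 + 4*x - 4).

Let u = 2*x**2 + 4*x - 4, so du = (4*x + 4) dx.
Rewriting, the integral becomes -2·∫ √u du = -2·(2/3)u^(3/2).
Substituting back, u = 2*x**2 + 4*x - 4.

-4*(2*x**2 + 4*x - 4)**(3/2)/3 + C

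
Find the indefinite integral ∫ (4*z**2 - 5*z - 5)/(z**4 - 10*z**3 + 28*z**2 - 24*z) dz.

5*log(z)/24 + 109*log(z - 6)/96 - 43*log(z - 2)/32 + 1/(8*z - 16) + C

Factor the denominator: z*(z - 6)*(z - 2)**2.
Partial-fraction decomposition: -43/(32*(z - 2)) - 1/(8*(z - 2)**2) + 109/(96*(z - 6)) + 5/(24*z).
Integrate each term; A/(z−a) gives A·log|z−a|; A/(z−a)² gives −A/(z−a).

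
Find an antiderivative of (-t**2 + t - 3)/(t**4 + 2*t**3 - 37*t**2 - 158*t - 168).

Factor the denominator: (t - 7)*(t + 2)*(t + 3)*(t + 4).
Partial-fraction decomposition: 23/(22*(t + 4)) - 3/(2*(t + 3)) + 1/(2*(t + 2)) - 1/(22*(t - 7)).
Integrate each term: A/(t−a) contributes A·log|t−a|.

-log(t - 7)/22 + log(t + 2)/2 - 3*log(t + 3)/2 + 23*log(t + 4)/22 + C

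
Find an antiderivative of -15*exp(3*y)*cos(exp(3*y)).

-5*sin(exp(3*y)) + C

Let u = exp(3*y), so du = (3*exp(3*y)) dy.
Rewriting, the integral becomes -5·∫ cos(u) du = -5·sin(u).
Substituting back, u = exp(3*y).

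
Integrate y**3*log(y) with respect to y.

y**4*log(y)/4 - y**4/16 + C

Use integration by parts with u = log(y), dv = y**3 dy.
Then du = 1/y dy and v = y**4/4.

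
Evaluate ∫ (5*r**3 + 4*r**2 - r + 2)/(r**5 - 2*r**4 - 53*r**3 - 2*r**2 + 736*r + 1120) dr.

Factor the denominator: (r - 7)*(r - 5)*(r + 2)*(r + 4)**2.
Partial-fraction decomposition: -1559/(9801*(r + 4)) + 125/(99*(r + 4)**2) - 5/(63*(r + 2)) - 361/(567*(r - 5)) + 953/(1089*(r - 7)).
Integrate each term; A/(r−a) gives A·log|r−a|; A/(r−a)² gives −A/(r−a).

953*log(r - 7)/1089 - 361*log(r - 5)/567 - 5*log(r + 2)/63 - 1559*log(r + 4)/9801 - 125/(99*r + 396) + C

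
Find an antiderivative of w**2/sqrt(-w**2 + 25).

-w*sqrt(-w**2 + 25)/2 + 25*asin(w/5)/2 + C

Substitute w = 5·sin(θ), so dw = 5·cos(θ) dθ and the radical becomes sqrt(-w**2 + 25) = 5·cos(θ) by the Pythagorean identity.
Integrate the resulting trig expression in θ, then back-substitute θ = asin(w/5), sin(θ) = w/5, cos(θ) = sqrt(-w**2 + 25)/5 (absorbing any constant into C).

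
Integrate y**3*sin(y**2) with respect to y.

Let u = y², du = 2y dy; rewrite as (1/2)∫ u^1·sin(1u) du.
Now integrate by parts 1 time.

-y**2*cos(y**2)/2 + sin(y**2)/2 + C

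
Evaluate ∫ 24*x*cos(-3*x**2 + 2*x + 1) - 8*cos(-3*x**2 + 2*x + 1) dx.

-4*sin(-3*x**2 + 2*x + 1) + C

Let u = 3*x**2 - 2*x - 1, so du = (6*x - 2) dx.
Rewriting, the integral becomes 4·∫ cos(u) du = 4·sin(u).
Substituting back, u = 3*x**2 - 2*x - 1.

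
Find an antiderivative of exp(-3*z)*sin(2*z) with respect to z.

-3*exp(-3*z)*sin(2*z)/13 - 2*exp(-3*z)*cos(2*z)/13 + C

Let I denote the integral. Integrate by parts with u = sin(2*z), dv = exp(-3*z) dz, so v = -exp(-3*z)/3: I = -exp(-3*z)*sin(2*z)/3 + (2/3)·∫ exp(-3*z)*cos(2*z) dz.
Apply parts again with u = cos(2*z), dv = exp(-3*z) dz: ∫ exp(-3*z)*cos(2*z) dz = -exp(-3*z)*cos(2*z)/3 − (2/3)·I. Substituting back brings back I: I = -exp(-3*z)*sin(2*z)/3 - 2*exp(-3*z)*cos(2*z)/9 − (4/9)·I.
Solving for I: (1 + 4/9)·I equals the remaining terms, so I = (9/13)·(-exp(-3*z)*sin(2*z)/3 - 2*exp(-3*z)*cos(2*z)/9).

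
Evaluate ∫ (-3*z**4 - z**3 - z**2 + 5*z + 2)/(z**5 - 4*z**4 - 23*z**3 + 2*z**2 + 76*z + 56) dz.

Factor the denominator: (z - 7)*(z - 2)*(z + 1)*(z + 2)**2.
Partial-fraction decomposition: -50/(81*(z + 2)) + 13/(9*(z + 2)**2) - 1/(4*(z + 1)) + 1/(5*(z - 2)) - 3779/(1620*(z - 7)).
Integrate each term; A/(z−a) gives A·log|z−a|; A/(z−a)² gives −A/(z−a).

-3779*log(z - 7)/1620 + log(z - 2)/5 - log(z + 1)/4 - 50*log(z + 2)/81 - 13/(9*z + 18) + C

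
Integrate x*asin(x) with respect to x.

Use integration by parts with u = arcsin(x), dv = x dx.
Then du = 1/sqrt(-x**2 + 1) dx.

x**2*asin(x)/2 + x*sqrt(-x**2 + 1)/4 - asin(x)/4 + C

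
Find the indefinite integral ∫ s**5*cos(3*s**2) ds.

Let u = s², du = 2s ds; rewrite as (1/2)∫ u^2·cos(3u) du.
Now integrate by parts 2 times.

s**4*sin(3*s**2)/6 + s**2*cos(3*s**2)/9 - sin(3*s**2)/27 + C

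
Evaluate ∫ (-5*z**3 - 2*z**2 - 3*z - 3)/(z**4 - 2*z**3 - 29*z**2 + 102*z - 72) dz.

-367*log(z - 4)/30 + 55*log(z - 3)/6 - 13*log(z - 1)/42 - 341*log(z + 6)/210 + C

Factor the denominator: (z - 4)*(z - 3)*(z - 1)*(z + 6).
Partial-fraction decomposition: -341/(210*(z + 6)) - 13/(42*(z - 1)) + 55/(6*(z - 3)) - 367/(30*(z - 4)).
Integrate each term: A/(z−a) contributes A·log|z−a|.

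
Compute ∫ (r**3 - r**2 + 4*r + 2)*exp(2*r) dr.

Use integration by parts with u = r**3 - r**2 + 4*r + 2, dv = exp(2*r) dr, so v = exp(2*r)/2.
Apply parts 3 times (tabular method): alternate signs, differentiate u down to 0, integrate dv up.

(4*r**3 - 10*r**2 + 26*r - 5)*exp(2*r)/8 + C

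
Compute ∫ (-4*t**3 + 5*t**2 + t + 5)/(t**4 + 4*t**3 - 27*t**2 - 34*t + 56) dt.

-167*log(t - 4)/198 - 7*log(t - 1)/72 + 11*log(t + 2)/18 - 323*log(t + 7)/88 + C

Factor the denominator: (t - 4)*(t - 1)*(t + 2)*(t + 7).
Partial-fraction decomposition: -323/(88*(t + 7)) + 11/(18*(t + 2)) - 7/(72*(t - 1)) - 167/(198*(t - 4)).
Integrate each term: A/(t−a) contributes A·log|t−a|.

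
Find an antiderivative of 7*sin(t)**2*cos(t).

Let u = sin(t), so du = (cos(t)) dt.
Rewriting, the integral becomes 7·∫ u^2 du = 7·u^3/3.
Substituting back, u = sin(t).

7*sin(t)**3/3 + C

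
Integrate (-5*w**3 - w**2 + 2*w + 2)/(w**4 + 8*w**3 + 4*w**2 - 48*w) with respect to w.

Factor the denominator: w*(w - 2)*(w + 4)*(w + 6).
Partial-fraction decomposition: -517/(48*(w + 6)) + 149/(24*(w + 4)) - 19/(48*(w - 2)) - 1/(24*w).
Integrate each term: A/(w−a) contributes A·log|w−a|.

-log(w)/24 - 19*log(w - 2)/48 + 149*log(w + 4)/24 - 517*log(w + 6)/48 + C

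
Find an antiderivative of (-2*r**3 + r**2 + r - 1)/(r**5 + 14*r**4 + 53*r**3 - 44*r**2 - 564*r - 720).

-43*log(r - 3)/2520 - 17*log(r + 2)/120 + 139*log(r + 4)/28 - 269*log(r + 5)/24 + 461*log(r + 6)/72 + C

Factor the denominator: (r - 3)*(r + 2)*(r + 4)*(r + 5)*(r + 6).
Partial-fraction decomposition: 461/(72*(r + 6)) - 269/(24*(r + 5)) + 139/(28*(r + 4)) - 17/(120*(r + 2)) - 43/(2520*(r - 3)).
Integrate each term: A/(r−a) contributes A·log|r−a|.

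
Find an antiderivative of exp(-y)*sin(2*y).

-exp(-y)*sin(2*y)/5 - 2*exp(-y)*cos(2*y)/5 + C

Let I denote the integral. Integrate by parts with u = sin(2*y), dv = exp(-y) dy, so v = -exp(-y): I = -exp(-y)*sin(2*y) + 2·∫ exp(-y)*cos(2*y) dy.
Apply parts again with u = cos(2*y), dv = exp(-y) dy: ∫ exp(-y)*cos(2*y) dy = -exp(-y)*cos(2*y) − 2·I. Substituting back brings back I: I = -exp(-y)*sin(2*y) - 2*exp(-y)*cos(2*y) − 4·I.
Solving for I: (1 + 4)·I equals the remaining terms, so I = (1/5)·(-exp(-y)*sin(2*y) - 2*exp(-y)*cos(2*y)).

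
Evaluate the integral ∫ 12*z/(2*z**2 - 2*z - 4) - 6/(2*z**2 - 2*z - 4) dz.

3*log(2*z**2 - 2*z - 4) + C

Let u = 2*z**2 - 2*z - 4, so du = (4*z - 2) dz.
Rewriting, the integral becomes 3·∫ 1/u du = 3·log(u).
Substituting back, u = 2*z**2 - 2*z - 4.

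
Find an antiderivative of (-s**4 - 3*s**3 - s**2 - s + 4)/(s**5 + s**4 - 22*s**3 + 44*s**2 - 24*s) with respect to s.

Factor the denominator: s*(s - 2)**2*(s - 1)*(s + 6).
Partial-fraction decomposition: -337/(1344*(s + 6)) - 2/(7*(s - 1)) - 19/(64*(s - 2)) - 21/(8*(s - 2)**2) - 1/(6*s).
Integrate each term; A/(s−a) gives A·log|s−a|; A/(s−a)² gives −A/(s−a).

-log(s)/6 - 19*log(s - 2)/64 - 2*log(s - 1)/7 - 337*log(s + 6)/1344 + 21/(8*s - 16) + C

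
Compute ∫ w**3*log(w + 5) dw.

Use integration by parts with u = log(w + 5), dv = w**3 dw.
Then du = 1/(w + 5) dw and v = w**4/4.

w**4*log(w + 5)/4 - w**4/16 + 5*w**3/12 - 25*w**2/8 + 125*w/4 - 625*log(w + 5)/4 + C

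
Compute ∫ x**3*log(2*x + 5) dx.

Use integration by parts with u = log(2*x + 5), dv = x**3 dx.
Then du = 2/(2*x + 5) dx and v = x**4/4.

x**4*log(2*x + 5)/4 - x**4/16 + 5*x**3/24 - 25*x**2/32 + 125*x/32 - 625*log(2*x + 5)/64 + C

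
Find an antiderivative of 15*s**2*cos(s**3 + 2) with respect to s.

Let u = s**3 + 2, so du = (3*s**2) ds.
Rewriting, the integral becomes 5·∫ cos(u) du = 5·sin(u).
Substituting back, u = s**3 + 2.

5*sin(s**3 + 2) + C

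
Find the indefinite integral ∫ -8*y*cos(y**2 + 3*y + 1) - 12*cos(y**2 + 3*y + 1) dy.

-4*sin(y**2 + 3*y + 1) + C

Let u = y**2 + 3*y + 1, so du = (2*y + 3) dy.
Rewriting, the integral becomes -4·∫ cos(u) du = -4·sin(u).
Substituting back, u = y**2 + 3*y + 1.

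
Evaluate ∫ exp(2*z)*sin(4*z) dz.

exp(2*z)*sin(4*z)/10 - exp(2*z)*cos(4*z)/5 + C

Let I denote the integral. Integrate by parts with u = sin(4*z), dv = exp(2*z) dz, so v = exp(2*z)/2: I = exp(2*z)*sin(4*z)/2 − 2·∫ exp(2*z)*cos(4*z) dz.
Apply parts again with u = cos(4*z), dv = exp(2*z) dz: ∫ exp(2*z)*cos(4*z) dz = exp(2*z)*cos(4*z)/2 + 2·I. Substituting back brings back I: I = exp(2*z)*sin(4*z)/2 - exp(2*z)*cos(4*z) − 4·I.
Solving for I: (1 + 4)·I equals the remaining terms, so I = (1/5)·(exp(2*z)*sin(4*z)/2 - exp(2*z)*cos(4*z)).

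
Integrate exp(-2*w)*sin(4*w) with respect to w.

Let I denote the integral. Integrate by parts with u = sin(4*w), dv = exp(-2*w) dw, so v = -exp(-2*w)/2: I = -exp(-2*w)*sin(4*w)/2 + 2·∫ exp(-2*w)*cos(4*w) dw.
Apply parts again with u = cos(4*w), dv = exp(-2*w) dw: ∫ exp(-2*w)*cos(4*w) dw = -exp(-2*w)*cos(4*w)/2 − 2·I. Substituting back brings back I: I = -exp(-2*w)*sin(4*w)/2 - exp(-2*w)*cos(4*w) − 4·I.
Solving for I: (1 + 4)·I equals the remaining terms, so I = (1/5)·(-exp(-2*w)*sin(4*w)/2 - exp(-2*w)*cos(4*w)).

-exp(-2*w)*sin(4*w)/10 - exp(-2*w)*cos(4*w)/5 + C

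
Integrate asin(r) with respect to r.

Use integration by parts with u = arcsin(r), dv = dr.
Then du = 1/sqrt(-r**2 + 1) dr.

r*asin(r) + sqrt(-r**2 + 1) + C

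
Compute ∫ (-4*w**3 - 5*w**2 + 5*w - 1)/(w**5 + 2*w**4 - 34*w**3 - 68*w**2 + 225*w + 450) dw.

Factor the denominator: (w - 5)*(w - 3)*(w + 2)*(w + 3)*(w + 5).
Partial-fraction decomposition: 349/(480*(w + 5)) - 47/(96*(w + 3)) + 1/(105*(w + 2)) + 139/(480*(w - 3)) - 601/(1120*(w - 5)).
Integrate each term: A/(w−a) contributes A·log|w−a|.

-601*log(w - 5)/1120 + 139*log(w - 3)/480 + log(w + 2)/105 - 47*log(w + 3)/96 + 349*log(w + 5)/480 + C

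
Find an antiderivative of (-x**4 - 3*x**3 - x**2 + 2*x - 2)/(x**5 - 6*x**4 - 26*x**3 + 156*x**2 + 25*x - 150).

Factor the denominator: (x - 6)*(x - 5)*(x - 1)*(x + 1)*(x + 5).
Partial-fraction decomposition: -287/(2640*(x + 5)) + 1/(112*(x + 1)) - 1/(48*(x - 1)) + 339/(80*(x - 5)) - 394/(77*(x - 6)).
Integrate each term: A/(x−a) contributes A·log|x−a|.

-394*log(x - 6)/77 + 339*log(x - 5)/80 - log(x - 1)/48 + log(x + 1)/112 - 287*log(x + 5)/2640 + C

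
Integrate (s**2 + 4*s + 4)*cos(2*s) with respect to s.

s**2*sin(2*s)/2 + 2*s*sin(2*s) + s*cos(2*s)/2 + 7*sin(2*s)/4 + cos(2*s) + C

Use integration by parts with u = s**2 + 4*s + 4, dv = cos(2*s) ds, so v = sin(2*s)/2.
Apply parts 2 times (tabular method): alternate signs, differentiate u down to 0, integrate dv up.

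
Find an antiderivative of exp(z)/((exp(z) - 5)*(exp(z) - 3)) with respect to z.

Let u = e^z, du = e^z dz.
The integral becomes ∫ du/((u-5)(u-3)); decompose into partial fractions.

log(exp(z) - 5)/2 - log(exp(z) - 3)/2 + C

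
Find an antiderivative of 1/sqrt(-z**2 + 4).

Substitute z = 2·sin(θ), so dz = 2·cos(θ) dθ and the radical becomes sqrt(-z**2 + 4) = 2·cos(θ) by the Pythagorean identity.
Integrate the resulting trig expression in θ, then back-substitute θ = asin(z/2), sin(θ) = z/2, cos(θ) = sqrt(-z**2 + 4)/2 (absorbing any constant into C).

asin(z/2) + C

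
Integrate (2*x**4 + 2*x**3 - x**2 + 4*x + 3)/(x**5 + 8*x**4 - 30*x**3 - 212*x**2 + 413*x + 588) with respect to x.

Factor the denominator: (x - 4)*(x - 3)*(x + 1)*(x + 7)**2.
Partial-fraction decomposition: 81401/(54450*(x + 7)) - 2021/(330*(x + 7)**2) - 1/(360*(x + 1)) - 111/(200*(x - 3)) + 643/(605*(x - 4)).
Integrate each term; A/(x−a) gives A·log|x−a|; A/(x−a)² gives −A/(x−a).

643*log(x - 4)/605 - 111*log(x - 3)/200 - log(x + 1)/360 + 81401*log(x + 7)/54450 + 2021/(330*x + 2310) + C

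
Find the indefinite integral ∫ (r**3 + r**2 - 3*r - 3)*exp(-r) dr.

Use integration by parts with u = r**3 + r**2 - 3*r - 3, dv = exp(-r) dr, so v = -exp(-r).
Apply parts 3 times (tabular method): alternate signs, differentiate u down to 0, integrate dv up.

(-r**3 - 4*r**2 - 5*r - 2)*exp(-r) + C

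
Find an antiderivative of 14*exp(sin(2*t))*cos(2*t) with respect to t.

Let u = sin(2*t), so du = (2*cos(2*t)) dt.
Rewriting, the integral becomes 7·∫ e^u du = 7·e^u.
Substituting back, u = sin(2*t).

7*exp(sin(2*t)) + C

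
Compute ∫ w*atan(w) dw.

Use integration by parts with u = arctan(w), dv = w dw.
Then du = 1/(w**2 + 1) dw.

w**2*atan(w)/2 - w/2 + atan(w)/2 + C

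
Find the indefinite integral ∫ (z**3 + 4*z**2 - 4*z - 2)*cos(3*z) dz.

Use integration by parts with u = z**3 + 4*z**2 - 4*z - 2, dv = cos(3*z) dz, so v = sin(3*z)/3.
Apply parts 3 times (tabular method): alternate signs, differentiate u down to 0, integrate dv up.

z**3*sin(3*z)/3 + 4*z**2*sin(3*z)/3 + z**2*cos(3*z)/3 - 14*z*sin(3*z)/9 + 8*z*cos(3*z)/9 - 26*sin(3*z)/27 - 14*cos(3*z)/27 + C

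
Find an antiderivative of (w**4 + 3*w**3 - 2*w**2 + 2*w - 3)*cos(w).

w**4*sin(w) + 3*w**3*sin(w) + 4*w**3*cos(w) - 14*w**2*sin(w) + 9*w**2*cos(w) - 16*w*sin(w) - 28*w*cos(w) + 25*sin(w) - 16*cos(w) + C

Use integration by parts with u = w**4 + 3*w**3 - 2*w**2 + 2*w - 3, dv = cos(w) dw, so v = sin(w).
Apply parts 4 times (tabular method): alternate signs, differentiate u down to 0, integrate dv up.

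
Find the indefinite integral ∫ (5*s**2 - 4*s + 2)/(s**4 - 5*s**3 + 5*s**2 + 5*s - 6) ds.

Factor the denominator: (s - 3)*(s - 2)*(s - 1)*(s + 1).
Partial-fraction decomposition: -11/(24*(s + 1)) + 3/(4*(s - 1)) - 14/(3*(s - 2)) + 35/(8*(s - 3)).
Integrate each term: A/(s−a) contributes A·log|s−a|.

35*log(s - 3)/8 - 14*log(s - 2)/3 + 3*log(s - 1)/4 - 11*log(s + 1)/24 + C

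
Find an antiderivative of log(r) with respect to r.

Use integration by parts with u = log(r), dv = dr.
Then du = 1/r dr and v = r.

r*log(r) - r + C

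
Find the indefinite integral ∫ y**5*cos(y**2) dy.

Let u = y², du = 2y dy; rewrite as (1/2)∫ u^2·cos(1u) du.
Now integrate by parts 2 times.

y**4*sin(y**2)/2 + y**2*cos(y**2) - sin(y**2) + C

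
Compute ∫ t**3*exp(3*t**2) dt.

Let u = t², du = 2t dt; rewrite as (1/2)∫ u^1·exp(3u) du.
Now integrate by parts 1 time.

(3*t**2 - 1)*exp(3*t**2)/18 + C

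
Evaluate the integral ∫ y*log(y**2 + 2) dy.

y**2*log(y**2 + 2)/2 - y**2/2 + log(y**2 + 2) + C

Let u = y**2 + 2, so du = (2*y) dy.
The integral becomes (1/2)·∫ log(u) du; integrate by parts with u′=log(u), dv′=du.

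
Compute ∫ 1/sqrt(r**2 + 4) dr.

Substitute r = 2·tan(θ), so dr = 2·sec(θ)^2 dθ and the radical becomes sqrt(r**2 + 4) = 2·sec(θ) by the Pythagorean identity.
Integrate the resulting trig expression in θ, then back-substitute tan(θ) = r/2, sec(θ) = sqrt(r**2 + 4)/2 (absorbing any constant into C).

log(r + sqrt(r**2 + 4)) + C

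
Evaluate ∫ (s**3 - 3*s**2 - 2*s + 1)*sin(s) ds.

Use integration by parts with u = s**3 - 3*s**2 - 2*s + 1, dv = sin(s) ds, so v = -cos(s).
Apply parts 3 times (tabular method): alternate signs, differentiate u down to 0, integrate dv up.

-s**3*cos(s) + 3*s**2*sin(s) + 3*s**2*cos(s) - 6*s*sin(s) + 8*s*cos(s) - 8*sin(s) - 7*cos(s) + C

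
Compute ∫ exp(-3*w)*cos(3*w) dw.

Let I denote the integral. Integrate by parts with u = cos(3*w), dv = exp(-3*w) dw, so v = -exp(-3*w)/3: I = -exp(-3*w)*cos(3*w)/3 − ∫ exp(-3*w)*sin(3*w) dw.
Apply parts again with u = sin(3*w), dv = exp(-3*w) dw: ∫ exp(-3*w)*sin(3*w) dw = -exp(-3*w)*sin(3*w)/3 + I. Substituting back brings back I: I = exp(-3*w)*sin(3*w)/3 - exp(-3*w)*cos(3*w)/3 − I.
Solving for I: (1 + 1)·I equals the remaining terms, so I = (1/2)·(exp(-3*w)*sin(3*w)/3 - exp(-3*w)*cos(3*w)/3).

exp(-3*w)*sin(3*w)/6 - exp(-3*w)*cos(3*w)/6 + C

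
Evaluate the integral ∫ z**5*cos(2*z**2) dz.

z**4*sin(2*z**2)/4 + z**2*cos(2*z**2)/4 - sin(2*z**2)/8 + C

Let u = z², du = 2z dz; rewrite as (1/2)∫ u^2·cos(2u) du.
Now integrate by parts 2 times.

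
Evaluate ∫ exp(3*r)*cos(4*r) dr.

Let I denote the integral. Integrate by parts with u = cos(4*r), dv = exp(3*r) dr, so v = exp(3*r)/3: I = exp(3*r)*cos(4*r)/3 + (4/3)·∫ exp(3*r)*sin(4*r) dr.
Apply parts again with u = sin(4*r), dv = exp(3*r) dr: ∫ exp(3*r)*sin(4*r) dr = exp(3*r)*sin(4*r)/3 − (4/3)·I. Substituting back brings back I: I = 4*exp(3*r)*sin(4*r)/9 + exp(3*r)*cos(4*r)/3 − (16/9)·I.
Solving for I: (1 + 16/9)·I equals the remaining terms, so I = (9/25)·(4*exp(3*r)*sin(4*r)/9 + exp(3*r)*cos(4*r)/3).

4*exp(3*r)*sin(4*r)/25 + 3*exp(3*r)*cos(4*r)/25 + C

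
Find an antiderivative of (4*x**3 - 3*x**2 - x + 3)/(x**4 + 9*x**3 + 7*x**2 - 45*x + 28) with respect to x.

Factor the denominator: (x - 1)**2*(x + 4)*(x + 7).
Partial-fraction decomposition: 503/(64*(x + 7)) - 99/(25*(x + 4)) + 161/(1600*(x - 1)) + 3/(40*(x - 1)**2).
Integrate each term; A/(x−a) gives A·log|x−a|; A/(x−a)² gives −A/(x−a).

161*log(x - 1)/1600 - 99*log(x + 4)/25 + 503*log(x + 7)/64 - 3/(40*x - 40) + C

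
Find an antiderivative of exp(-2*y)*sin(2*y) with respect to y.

-exp(-2*y)*sin(2*y)/4 - exp(-2*y)*cos(2*y)/4 + C

Let I denote the integral. Integrate by parts with u = sin(2*y), dv = exp(-2*y) dy, so v = -exp(-2*y)/2: I = -exp(-2*y)*sin(2*y)/2 + ∫ exp(-2*y)*cos(2*y) dy.
Apply parts again with u = cos(2*y), dv = exp(-2*y) dy: ∫ exp(-2*y)*cos(2*y) dy = -exp(-2*y)*cos(2*y)/2 − I. Substituting back brings back I: I = -exp(-2*y)*sin(2*y)/2 - exp(-2*y)*cos(2*y)/2 − I.
Solving for I: (1 + 1)·I equals the remaining terms, so I = (1/2)·(-exp(-2*y)*sin(2*y)/2 - exp(-2*y)*cos(2*y)/2).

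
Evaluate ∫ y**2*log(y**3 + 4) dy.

Let u = y**3 + 4, so du = (3*y**2) dy.
The integral becomes (1/3)·∫ log(u) du; integrate by parts with u′=log(u), dv′=du.

y**3*log(y**3 + 4)/3 - y**3/3 + 4*log(y**3 + 4)/3 + C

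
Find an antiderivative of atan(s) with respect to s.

s*atan(s) - log(s**2 + 1)/2 + C

Use integration by parts with u = arctan(s), dv = ds.
Then du = 1/(s**2 + 1) ds.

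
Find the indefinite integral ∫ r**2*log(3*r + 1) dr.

Use integration by parts with u = log(3*r + 1), dv = r**2 dr.
Then du = 3/(3*r + 1) dr and v = r**3/3.

r**3*log(3*r + 1)/3 - r**3/9 + r**2/18 - r/27 + log(3*r + 1)/81 + C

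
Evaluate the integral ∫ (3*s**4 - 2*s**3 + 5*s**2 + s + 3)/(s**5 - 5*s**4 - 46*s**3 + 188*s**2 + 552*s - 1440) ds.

Factor the denominator: (s - 6)**2*(s - 2)*(s + 4)*(s + 5).
Partial-fraction decomposition: 2248/(847*(s + 5)) - 13/(8*(s + 4)) + 19/(224*(s - 2)) + 7303/(3872*(s - 6)) + 729/(88*(s - 6)**2).
Integrate each term; A/(s−a) gives A·log|s−a|; A/(s−a)² gives −A/(s−a).

7303*log(s - 6)/3872 + 19*log(s - 2)/224 - 13*log(s + 4)/8 + 2248*log(s + 5)/847 - 729/(88*s - 528) + C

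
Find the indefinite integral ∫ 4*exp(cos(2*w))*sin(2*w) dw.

-2*exp(cos(2*w)) + C

Let u = cos(2*w), so du = (-2*sin(2*w)) dw.
Rewriting, the integral becomes -2·∫ e^u du = -2·e^u.
Substituting back, u = cos(2*w).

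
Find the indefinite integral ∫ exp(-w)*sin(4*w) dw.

-exp(-w)*sin(4*w)/17 - 4*exp(-w)*cos(4*w)/17 + C

Let I denote the integral. Integrate by parts with u = sin(4*w), dv = exp(-w) dw, so v = -exp(-w): I = -exp(-w)*sin(4*w) + 4·∫ exp(-w)*cos(4*w) dw.
Apply parts again with u = cos(4*w), dv = exp(-w) dw: ∫ exp(-w)*cos(4*w) dw = -exp(-w)*cos(4*w) − 4·I. Substituting back brings back I: I = -exp(-w)*sin(4*w) - 4*exp(-w)*cos(4*w) − 16·I.
Solving for I: (1 + 16)·I equals the remaining terms, so I = (1/17)·(-exp(-w)*sin(4*w) - 4*exp(-w)*cos(4*w)).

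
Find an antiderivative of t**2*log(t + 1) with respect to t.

Use integration by parts with u = log(t + 1), dv = t**2 dt.
Then du = 1/(t + 1) dt and v = t**3/3.

t**3*log(t + 1)/3 - t**3/9 + t**2/6 - t/3 + log(t + 1)/3 + C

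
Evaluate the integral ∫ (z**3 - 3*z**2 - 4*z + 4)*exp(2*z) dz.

(4*z**3 - 18*z**2 + 2*z + 15)*exp(2*z)/8 + C

Use integration by parts with u = z**3 - 3*z**2 - 4*z + 4, dv = exp(2*z) dz, so v = exp(2*z)/2.
Apply parts 3 times (tabular method): alternate signs, differentiate u down to 0, integrate dv up.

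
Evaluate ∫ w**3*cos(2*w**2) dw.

w**2*sin(2*w**2)/4 + cos(2*w**2)/8 + C

Let u = w², du = 2w dw; rewrite as (1/2)∫ u^1·cos(2u) du.
Now integrate by parts 1 time.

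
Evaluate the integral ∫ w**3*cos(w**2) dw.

Let u = w², du = 2w dw; rewrite as (1/2)∫ u^1·cos(1u) du.
Now integrate by parts 1 time.

w**2*sin(w**2)/2 + cos(w**2)/2 + C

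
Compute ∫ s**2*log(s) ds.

Use integration by parts with u = log(s), dv = s**2 ds.
Then du = 1/s ds and v = s**3/3.

s**3*log(s)/3 - s**3/9 + C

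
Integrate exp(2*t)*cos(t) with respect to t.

Let I denote the integral. Integrate by parts with u = cos(t), dv = exp(2*t) dt, so v = exp(2*t)/2: I = exp(2*t)*cos(t)/2 + (1/2)·∫ exp(2*t)*sin(t) dt.
Apply parts again with u = sin(t), dv = exp(2*t) dt: ∫ exp(2*t)*sin(t) dt = exp(2*t)*sin(t)/2 − (1/2)·I. Substituting back brings back I: I = exp(2*t)*sin(t)/4 + exp(2*t)*cos(t)/2 − (1/4)·I.
Solving for I: (1 + 1/4)·I equals the remaining terms, so I = (4/5)·(exp(2*t)*sin(t)/4 + exp(2*t)*cos(t)/2).

exp(2*t)*sin(t)/5 + 2*exp(2*t)*cos(t)/5 + C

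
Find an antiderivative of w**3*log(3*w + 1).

Use integration by parts with u = log(3*w + 1), dv = w**3 dw.
Then du = 3/(3*w + 1) dw and v = w**4/4.

w**4*log(3*w + 1)/4 - w**4/16 + w**3/36 - w**2/72 + w/108 - log(3*w + 1)/324 + C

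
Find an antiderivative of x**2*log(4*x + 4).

x**3*log(4*x + 4)/3 - x**3/9 + x**2/6 - x/3 + log(x + 1)/3 + C

Use integration by parts with u = log(4*x + 4), dv = x**2 dx.
Then du = 4/(4*x + 4) dx and v = x**3/3.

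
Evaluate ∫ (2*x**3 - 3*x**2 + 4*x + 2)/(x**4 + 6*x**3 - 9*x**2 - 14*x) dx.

Factor the denominator: x*(x - 2)*(x + 1)*(x + 7).
Partial-fraction decomposition: 859/(378*(x + 7)) - 7/(18*(x + 1)) + 7/(27*(x - 2)) - 1/(7*x).
Integrate each term: A/(x−a) contributes A·log|x−a|.

-log(x)/7 + 7*log(x - 2)/27 - 7*log(x + 1)/18 + 859*log(x + 7)/378 + C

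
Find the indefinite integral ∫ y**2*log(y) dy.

y**3*log(y)/3 - y**3/9 + C

Use integration by parts with u = log(y), dv = y**2 dy.
Then du = 1/y dy and v = y**3/3.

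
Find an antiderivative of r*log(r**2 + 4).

Let u = r**2 + 4, so du = (2*r) dr.
The integral becomes (1/2)·∫ log(u) du; integrate by parts with u′=log(u), dv′=du.

r**2*log(r**2 + 4)/2 - r**2/2 + 2*log(r**2 + 4) + C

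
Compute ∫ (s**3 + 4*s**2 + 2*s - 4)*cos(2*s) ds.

Use integration by parts with u = s**3 + 4*s**2 + 2*s - 4, dv = cos(2*s) ds, so v = sin(2*s)/2.
Apply parts 3 times (tabular method): alternate signs, differentiate u down to 0, integrate dv up.

s**3*sin(2*s)/2 + 2*s**2*sin(2*s) + 3*s**2*cos(2*s)/4 + s*sin(2*s)/4 + 2*s*cos(2*s) - 3*sin(2*s) + cos(2*s)/8 + C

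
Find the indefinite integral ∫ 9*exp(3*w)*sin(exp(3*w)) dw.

-3*cos(exp(3*w)) + C

Let u = exp(3*w), so du = (3*exp(3*w)) dw.
Rewriting, the integral becomes 3·∫ sin(u) du = 3·-cos(u).
Substituting back, u = exp(3*w).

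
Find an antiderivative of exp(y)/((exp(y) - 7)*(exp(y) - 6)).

log(exp(y) - 7) - log(exp(y) - 6) + C

Let u = e^y, du = e^y dy.
The integral becomes ∫ du/((u-6)(u-7)); decompose into partial fractions.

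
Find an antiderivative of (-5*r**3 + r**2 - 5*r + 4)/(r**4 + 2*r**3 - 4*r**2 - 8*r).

Factor the denominator: r*(r - 2)*(r + 2)**2.
Partial-fraction decomposition: -51/(16*(r + 2)) + 29/(4*(r + 2)**2) - 21/(16*(r - 2)) - 1/(2*r).
Integrate each term; A/(r−a) gives A·log|r−a|; A/(r−a)² gives −A/(r−a).

-log(r)/2 - 21*log(r - 2)/16 - 51*log(r + 2)/16 - 29/(4*r + 8) + C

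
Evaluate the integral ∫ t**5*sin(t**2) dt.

-t**4*cos(t**2)/2 + t**2*sin(t**2) + cos(t**2) + C

Let u = t², du = 2t dt; rewrite as (1/2)∫ u^2·sin(1u) du.
Now integrate by parts 2 times.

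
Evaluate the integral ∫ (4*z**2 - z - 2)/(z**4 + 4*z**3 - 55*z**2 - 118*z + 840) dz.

Factor the denominator: (z - 5)*(z - 4)*(z + 6)*(z + 7).
Partial-fraction decomposition: -67/(44*(z + 7)) + 74/(55*(z + 6)) - 29/(55*(z - 4)) + 31/(44*(z - 5)).
Integrate each term: A/(z−a) contributes A·log|z−a|.

31*log(z - 5)/44 - 29*log(z - 4)/55 + 74*log(z + 6)/55 - 67*log(z + 7)/44 + C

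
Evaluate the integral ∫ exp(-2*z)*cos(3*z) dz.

Let I denote the integral. Integrate by parts with u = cos(3*z), dv = exp(-2*z) dz, so v = -exp(-2*z)/2: I = -exp(-2*z)*cos(3*z)/2 − (3/2)·∫ exp(-2*z)*sin(3*z) dz.
Apply parts again with u = sin(3*z), dv = exp(-2*z) dz: ∫ exp(-2*z)*sin(3*z) dz = -exp(-2*z)*sin(3*z)/2 + (3/2)·I. Substituting back brings back I: I = 3*exp(-2*z)*sin(3*z)/4 - exp(-2*z)*cos(3*z)/2 − (9/4)·I.
Solving for I: (1 + 9/4)·I equals the remaining terms, so I = (4/13)·(3*exp(-2*z)*sin(3*z)/4 - exp(-2*z)*cos(3*z)/2).

3*exp(-2*z)*sin(3*z)/13 - 2*exp(-2*z)*cos(3*z)/13 + C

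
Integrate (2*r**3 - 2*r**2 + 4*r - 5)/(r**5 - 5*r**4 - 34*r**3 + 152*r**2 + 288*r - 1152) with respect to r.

Factor the denominator: (r - 6)*(r - 4)*(r - 3)*(r + 4)**2.
Partial-fraction decomposition: -13837/(156800*(r + 4)) + 181/(560*(r + 4)**2) + 43/(147*(r - 3)) - 107/(128*(r - 4)) + 379/(600*(r - 6)).
Integrate each term; A/(r−a) gives A·log|r−a|; A/(r−a)² gives −A/(r−a).

379*log(r - 6)/600 - 107*log(r - 4)/128 + 43*log(r - 3)/147 - 13837*log(r + 4)/156800 - 181/(560*r + 2240) + C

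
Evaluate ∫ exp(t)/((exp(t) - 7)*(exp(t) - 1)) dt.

log(exp(t) - 7)/6 - log(exp(t) - 1)/6 + C

Let u = e^t, du = e^t dt.
The integral becomes ∫ du/((u-7)(u-1)); decompose into partial fractions.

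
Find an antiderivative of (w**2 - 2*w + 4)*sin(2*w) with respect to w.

-w**2*cos(2*w)/2 + w*sin(2*w)/2 + w*cos(2*w) - sin(2*w)/2 - 7*cos(2*w)/4 + C

Use integration by parts with u = w**2 - 2*w + 4, dv = sin(2*w) dw, so v = -cos(2*w)/2.
Apply parts 2 times (tabular method): alternate signs, differentiate u down to 0, integrate dv up.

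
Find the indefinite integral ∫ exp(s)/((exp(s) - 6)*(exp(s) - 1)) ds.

log(exp(s) - 6)/5 - log(exp(s) - 1)/5 + C

Let u = e^s, du = e^s ds.
The integral becomes ∫ du/((u-6)(u-1)); decompose into partial fractions.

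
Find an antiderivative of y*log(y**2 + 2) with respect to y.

y**2*log(y**2 + 2)/2 - y**2/2 + log(y**2 + 2) + C

Let u = y**2 + 2, so du = (2*y) dy.
The integral becomes (1/2)·∫ log(u) du; integrate by parts with u′=log(u), dv′=du.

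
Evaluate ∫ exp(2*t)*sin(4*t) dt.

Let I denote the integral. Integrate by parts with u = sin(4*t), dv = exp(2*t) dt, so v = exp(2*t)/2: I = exp(2*t)*sin(4*t)/2 − 2·∫ exp(2*t)*cos(4*t) dt.
Apply parts again with u = cos(4*t), dv = exp(2*t) dt: ∫ exp(2*t)*cos(4*t) dt = exp(2*t)*cos(4*t)/2 + 2·I. Substituting back brings back I: I = exp(2*t)*sin(4*t)/2 - exp(2*t)*cos(4*t) − 4·I.
Solving for I: (1 + 4)·I equals the remaining terms, so I = (1/5)·(exp(2*t)*sin(4*t)/2 - exp(2*t)*cos(4*t)).

exp(2*t)*sin(4*t)/10 - exp(2*t)*cos(4*t)/5 + C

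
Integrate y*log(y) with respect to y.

Use integration by parts with u = log(y), dv = y dy.
Then du = 1/y dy and v = y**2/2.

y**2*log(y)/2 - y**2/4 + C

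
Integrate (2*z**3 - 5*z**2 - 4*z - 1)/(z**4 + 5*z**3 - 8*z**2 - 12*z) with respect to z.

Factor the denominator: z*(z - 2)*(z + 1)*(z + 6).
Partial-fraction decomposition: 589/(240*(z + 6)) - 4/(15*(z + 1)) - 13/(48*(z - 2)) + 1/(12*z).
Integrate each term: A/(z−a) contributes A·log|z−a|.

log(z)/12 - 13*log(z - 2)/48 - 4*log(z + 1)/15 + 589*log(z + 6)/240 + C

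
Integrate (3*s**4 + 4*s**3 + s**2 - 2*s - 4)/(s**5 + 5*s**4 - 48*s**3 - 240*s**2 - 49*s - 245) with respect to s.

4303*log(s - 7)/4200 - 703*log(s + 5)/312 + 589*log(s + 7)/140 + 7*log(s**2 + 1)/650 + 4*atan(s)/325 + C

Factor the denominator: (s - 7)*(s + 5)*(s + 7)*(s**2 + 1).
Partial-fraction decomposition: (7*s + 4)/(325*(s**2 + 1)) + 589/(140*(s + 7)) - 703/(312*(s + 5)) + 4303/(4200*(s - 7)).
Integrate each term; A/(s−a) gives A·log|s−a|; the (Bs+D)/(s²+p²) term gives a log and an atan.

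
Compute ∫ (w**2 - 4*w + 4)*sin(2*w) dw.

-w**2*cos(2*w)/2 + w*sin(2*w)/2 + 2*w*cos(2*w) - sin(2*w) - 7*cos(2*w)/4 + C

Use integration by parts with u = w**2 - 4*w + 4, dv = sin(2*w) dw, so v = -cos(2*w)/2.
Apply parts 2 times (tabular method): alternate signs, differentiate u down to 0, integrate dv up.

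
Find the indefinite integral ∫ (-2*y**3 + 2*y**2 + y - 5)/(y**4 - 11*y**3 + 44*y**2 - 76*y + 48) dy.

-97*log(y - 4)/4 + 38*log(y - 3) - 63*log(y - 2)/4 + 11/(2*y - 4) + C

Factor the denominator: (y - 4)*(y - 3)*(y - 2)**2.
Partial-fraction decomposition: -63/(4*(y - 2)) - 11/(2*(y - 2)**2) + 38/(y - 3) - 97/(4*(y - 4)).
Integrate each term; A/(y−a) gives A·log|y−a|; A/(y−a)² gives −A/(y−a).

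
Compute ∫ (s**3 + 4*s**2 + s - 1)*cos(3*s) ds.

s**3*sin(3*s)/3 + 4*s**2*sin(3*s)/3 + s**2*cos(3*s)/3 + s*sin(3*s)/9 + 8*s*cos(3*s)/9 - 17*sin(3*s)/27 + cos(3*s)/27 + C

Use integration by parts with u = s**3 + 4*s**2 + s - 1, dv = cos(3*s) ds, so v = sin(3*s)/3.
Apply parts 3 times (tabular method): alternate signs, differentiate u down to 0, integrate dv up.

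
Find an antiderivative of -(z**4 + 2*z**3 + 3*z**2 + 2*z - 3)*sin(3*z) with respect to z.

z**4*cos(3*z)/3 - 4*z**3*sin(3*z)/9 + 2*z**3*cos(3*z)/3 - 2*z**2*sin(3*z)/3 + 5*z**2*cos(3*z)/9 - 10*z*sin(3*z)/27 + 2*z*cos(3*z)/9 - 2*sin(3*z)/27 - 91*cos(3*z)/81 + C

Use integration by parts with u = z**4 + 2*z**3 + 3*z**2 + 2*z - 3, dv = -sin(3*z) dz, so v = cos(3*z)/3.
Apply parts 4 times (tabular method): alternate signs, differentiate u down to 0, integrate dv up.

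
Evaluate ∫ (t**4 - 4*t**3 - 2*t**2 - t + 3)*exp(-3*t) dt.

Use integration by parts with u = t**4 - 4*t**3 - 2*t**2 - t + 3, dv = exp(-3*t) dt, so v = -exp(-3*t)/3.
Apply parts 4 times (tabular method): alternate signs, differentiate u down to 0, integrate dv up.

(-27*t**4 + 72*t**3 + 126*t**2 + 111*t - 44)*exp(-3*t)/81 + C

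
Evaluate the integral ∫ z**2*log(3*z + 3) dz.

Use integration by parts with u = log(3*z + 3), dv = z**2 dz.
Then du = 3/(3*z + 3) dz and v = z**3/3.

z**3*log(3*z + 3)/3 - z**3/9 + z**2/6 - z/3 + log(z + 1)/3 + C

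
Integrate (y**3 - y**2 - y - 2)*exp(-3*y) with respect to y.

Use integration by parts with u = y**3 - y**2 - y - 2, dv = exp(-3*y) dy, so v = -exp(-3*y)/3.
Apply parts 3 times (tabular method): alternate signs, differentiate u down to 0, integrate dv up.

(-3*y**3 + 3*y + 7)*exp(-3*y)/9 + C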